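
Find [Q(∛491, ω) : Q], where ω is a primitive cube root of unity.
[Q(∛491, ω) : Q] = 6

[Q(∛491):Q] = 3 (min poly x^3 - 491, irreducible since 491 is not a perfect cube). [Q(ω):Q] = 2 (min poly x^2 + x + 1). Since Q(∛491) ⊂ R and ω ∉ R, we have ω ∉ Q(∛491), so x^2 + x + 1 remains irreducible over Q(∛491) and [Q(∛491, ω) : Q(∛491)] = 2. By the tower law, [Q(∛491, ω) : Q] = 3 · 2 = 6. (In fact Q(∛491, ω) is the splitting field of x^3 - 491 over Q.)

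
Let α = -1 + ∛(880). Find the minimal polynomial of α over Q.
m_α(x) = x^3 + 3x^2 + 3x - 879

Set β = α + 1 = ∛(880), so β^3 = 880. Then (α + 1)^3 - 880 = 0, i.e. α is a root of g(x) = (x + 1)^3 - 880 = x^3 + 3x^2 + 3x - 879. Since g(x) = h(x + 1) where h(x) = x^3 - 880, and h is irreducible over Q (because 880 is not a perfect cube, so h has no rational root, and a monic cubic with no rational root is irreducible), g is also irreducible (irreducibility is preserved under the substitution x → x + 1). Hence m_α(x) = x^3 + 3x^2 + 3x - 879.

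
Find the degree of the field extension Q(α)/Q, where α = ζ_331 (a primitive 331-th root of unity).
[Q(α):Q] = 330

The minimal polynomial of ζ_331 over Q is the 331-th cyclotomic polynomial Φ_331(x), which is irreducible over Q and has degree φ(331) = 330. Hence [Q(α):Q] = φ(331) = 330.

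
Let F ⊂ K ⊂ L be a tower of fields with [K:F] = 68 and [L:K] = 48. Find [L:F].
[L:F] = 3264

The tower law says that for any tower of field extensions F ⊂ K ⊂ L with finite degrees, [L:F] = [L:K] · [K:F]. Here this gives [L:F] = 48 · 68 = 3264.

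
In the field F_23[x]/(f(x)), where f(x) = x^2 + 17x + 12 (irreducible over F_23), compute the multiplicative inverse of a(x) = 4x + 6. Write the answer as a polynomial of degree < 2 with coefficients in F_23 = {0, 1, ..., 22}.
a(x)^(-1) ≡ 22x + 19 (mod f(x))

Since f is irreducible over F_23, F_23[x]/(f) is a field and a(x) ≠ 0 has an inverse. Apply the extended Euclidean algorithm to f(x) and a(x) in F_23[x]: f(x) = (6x + 1)·a(x) + (6). The last nonzero remainder is the constant 6 = gcd(f, a) in F_23. Back-substituting through the division chain expresses 6 = s(x)·a(x) + t(x)·f(x) with s(x) ≡ 17x + 22 (mod f), so (17x + 22)·a(x) ≡ 6 (mod f). Multiplying by 6^(-1) ≡ 4 in F_23 gives a(x)^(-1) ≡ 4·(17x + 22) ≡ 22x + 19 (mod f). Check: (4x + 6)·(22x + 19) = 19x^2 + x + 22 ≡ 1 (mod x^2 + 17x + 12).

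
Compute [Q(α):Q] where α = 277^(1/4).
[Q(α):Q] = 4

α is a root of x^4 - 277. By Eisenstein's criterion at the prime p = 277 (which divides the constant term 277 but p^2 = 76729 does not, since 277 is squarefree), x^4 - 277 is irreducible over Q. Hence [Q(α):Q] = 4.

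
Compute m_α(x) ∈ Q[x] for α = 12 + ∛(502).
m_α(x) = x^3 - 36x^2 + 432x - 2230

Set β = α - 12 = ∛(502), so β^3 = 502. Then (α - 12)^3 - 502 = 0, i.e. α is a root of g(x) = (x - 12)^3 - 502 = x^3 - 36x^2 + 432x - 2230. Since g(x) = h(x - 12) where h(x) = x^3 - 502, and h is irreducible over Q (because 502 is not a perfect cube, so h has no rational root, and a monic cubic with no rational root is irreducible), g is also irreducible (irreducibility is preserved under the substitution x → x - 12). Hence m_α(x) = x^3 - 36x^2 + 432x - 2230.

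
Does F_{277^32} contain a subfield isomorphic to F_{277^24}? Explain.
No: F_{277^24} is not a subfield of F_{277^32}

F_{p^m} embeds in F_{p^n} iff m | n. Here 24 ∤ 32 (since 32 = 1·24 + 8 with remainder 8 ≠ 0), so F_{277^24} is not a subfield of F_{277^32}. Equivalently: if it were, the tower law would give 24 = [F_{277^24}:F_277] dividing [F_{277^32}:F_277] = 32, contradiction.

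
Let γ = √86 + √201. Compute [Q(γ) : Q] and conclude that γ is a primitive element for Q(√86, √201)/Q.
[Q(γ) : Q] = 4 (equivalently, Q(γ) = Q(√86, √201))

Obviously Q(γ) ⊆ Q(√86, √201), and [Q(√86, √201):Q] = 4 (since 86, 201 are distinct squarefree integers > 1 with 17286 not a perfect square). To show equality we compute the minimal polynomial of γ. From γ = √86 + √201: γ^2 = 86 + 2√(17286) + 201 = 287 + 2√(17286), so γ^2 - 287 = 2√(17286); squaring, (γ^2 - 287)^2 = 4·17286, i.e. γ^4 - 574γ^2 + 82369 - 69144 = 0, i.e. γ^4 - 574γ^2 + 13225 = 0. So γ is a root of x^4 - 574x^2 + 13225. This polynomial is irreducible over Q: it has no rational root (each ±√86 ± √201 is irrational), and any factorization into two quadratics over Q would force √(17286) ∈ Q (pairing opposite roots) or √86, √201 ∈ Q (other pairings), all impossible. Hence [Q(γ):Q] = 4 = [Q(√86, √201):Q], so Q(γ) = Q(√86, √201).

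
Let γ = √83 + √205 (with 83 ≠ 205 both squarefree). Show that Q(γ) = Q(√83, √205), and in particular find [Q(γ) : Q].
[Q(γ) : Q] = 4 (equivalently, Q(γ) = Q(√83, √205))

Obviously Q(γ) ⊆ Q(√83, √205), and [Q(√83, √205):Q] = 4 (since 83, 205 are distinct squarefree integers > 1 with 17015 not a perfect square). To show equality we compute the minimal polynomial of γ. From γ = √83 + √205: γ^2 = 83 + 2√(17015) + 205 = 288 + 2√(17015), so γ^2 - 288 = 2√(17015); squaring, (γ^2 - 288)^2 = 4·17015, i.e. γ^4 - 576γ^2 + 82944 - 68060 = 0, i.e. γ^4 - 576γ^2 + 14884 = 0. So γ is a root of x^4 - 576x^2 + 14884. This polynomial is irreducible over Q: it has no rational root (each ±√83 ± √205 is irrational), and any factorization into two quadratics over Q would force √(17015) ∈ Q (pairing opposite roots) or √83, √205 ∈ Q (other pairings), all impossible. Hence [Q(γ):Q] = 4 = [Q(√83, √205):Q], so Q(γ) = Q(√83, √205).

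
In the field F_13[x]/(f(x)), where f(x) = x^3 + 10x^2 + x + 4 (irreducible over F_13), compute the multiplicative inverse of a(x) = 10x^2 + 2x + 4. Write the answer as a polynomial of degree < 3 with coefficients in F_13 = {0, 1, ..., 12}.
a(x)^(-1) ≡ 7x^2 + 10x + 9 (mod f(x))

Since f is irreducible over F_13, F_13[x]/(f) is a field and a(x) ≠ 0 has an inverse. Apply the extended Euclidean algorithm to f(x) and a(x) in F_13[x]: f(x) = (4x + 8)·a(x) + (8x + 11);  a(x) = (11x + 3)·(8x + 11) + (10). The last nonzero remainder is the constant 10 = gcd(f, a) in F_13. Back-substituting through the division chain expresses 10 = s(x)·a(x) + t(x)·f(x) with s(x) ≡ 5x^2 + 9x + 12 (mod f), so (5x^2 + 9x + 12)·a(x) ≡ 10 (mod f). Multiplying by 10^(-1) ≡ 4 in F_13 gives a(x)^(-1) ≡ 4·(5x^2 + 9x + 12) ≡ 7x^2 + 10x + 9 (mod f). Check: (10x^2 + 2x + 4)·(7x^2 + 10x + 9) = 5x^4 + 10x^3 + 8x^2 + 6x + 10 ≡ 1 (mod x^3 + 10x^2 + x + 4).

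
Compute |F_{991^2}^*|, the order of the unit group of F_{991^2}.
|F_{991^2}^*| = 982080

F_{991^2} has 991^2 = 982081 elements; its multiplicative group consists of all nonzero elements, so |F_{991^2}^*| = 982081 - 1 = 982080. (It is cyclic since any finite subgroup of the multiplicative group of a field is cyclic.)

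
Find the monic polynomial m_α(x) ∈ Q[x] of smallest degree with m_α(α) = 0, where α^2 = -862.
m_α(x) = x^2 + 862

α satisfies α^2 + 862 = 0, so x^2 + 862 annihilates α. Since d = -862 is squarefree and ≠ 1, it is not a perfect square in Q, so x^2 + 862 has no rational root and is therefore irreducible over Q (a degree-2 polynomial over a field is irreducible iff it has no root). Hence m_α(x) = x^2 + 862.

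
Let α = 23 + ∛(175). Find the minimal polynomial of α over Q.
m_α(x) = x^3 - 69x^2 + 1587x - 12342

Set β = α - 23 = ∛(175), so β^3 = 175. Then (α - 23)^3 - 175 = 0, i.e. α is a root of g(x) = (x - 23)^3 - 175 = x^3 - 69x^2 + 1587x - 12342. Since g(x) = h(x - 23) where h(x) = x^3 - 175, and h is irreducible over Q (because 175 is not a perfect cube, so h has no rational root, and a monic cubic with no rational root is irreducible), g is also irreducible (irreducibility is preserved under the substitution x → x - 23). Hence m_α(x) = x^3 - 69x^2 + 1587x - 12342.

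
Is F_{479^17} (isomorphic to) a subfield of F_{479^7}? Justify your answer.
No: F_{479^17} is not a subfield of F_{479^7}

F_{p^m} embeds in F_{p^n} iff m | n. Here 17 ∤ 7 (since 7 = 0·17 + 7 with remainder 7 ≠ 0), so F_{479^17} is not a subfield of F_{479^7}. Equivalently: if it were, the tower law would give 17 = [F_{479^17}:F_479] dividing [F_{479^7}:F_479] = 7, contradiction.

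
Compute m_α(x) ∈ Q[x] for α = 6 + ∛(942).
m_α(x) = x^3 - 18x^2 + 108x - 1158

Set β = α - 6 = ∛(942), so β^3 = 942. Then (α - 6)^3 - 942 = 0, i.e. α is a root of g(x) = (x - 6)^3 - 942 = x^3 - 18x^2 + 108x - 1158. Since g(x) = h(x - 6) where h(x) = x^3 - 942, and h is irreducible over Q (because 942 is not a perfect cube, so h has no rational root, and a monic cubic with no rational root is irreducible), g is also irreducible (irreducibility is preserved under the substitution x → x - 6). Hence m_α(x) = x^3 - 18x^2 + 108x - 1158.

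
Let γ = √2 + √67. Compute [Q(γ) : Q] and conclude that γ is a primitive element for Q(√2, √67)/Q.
[Q(γ) : Q] = 4 (equivalently, Q(γ) = Q(√2, √67))

Obviously Q(γ) ⊆ Q(√2, √67), and [Q(√2, √67):Q] = 4 (since 2, 67 are distinct squarefree integers > 1 with 134 not a perfect square). To show equality we compute the minimal polynomial of γ. From γ = √2 + √67: γ^2 = 2 + 2√(134) + 67 = 69 + 2√(134), so γ^2 - 69 = 2√(134); squaring, (γ^2 - 69)^2 = 4·134, i.e. γ^4 - 138γ^2 + 4761 - 536 = 0, i.e. γ^4 - 138γ^2 + 4225 = 0. So γ is a root of x^4 - 138x^2 + 4225. This polynomial is irreducible over Q: it has no rational root (each ±√2 ± √67 is irrational), and any factorization into two quadratics over Q would force √(134) ∈ Q (pairing opposite roots) or √2, √67 ∈ Q (other pairings), all impossible. Hence [Q(γ):Q] = 4 = [Q(√2, √67):Q], so Q(γ) = Q(√2, √67).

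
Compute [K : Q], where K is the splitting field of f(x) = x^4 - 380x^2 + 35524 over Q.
[K : Q] = 4

Solving the quadratic in x^2: x^2 = (380 ± √(380^2 - 4·35524))/2 = (380 ± √2304)/2 = (380 ± 48)/2, giving x^2 = 214 or x^2 = 166. So f(x) = (x^2 - 214)(x^2 - 166) and the roots of f are ±√214, ±√166. Hence the splitting field is K = Q(√214, √166). Since 214 and 166 are distinct squarefree integers > 1, their product 35524 is not a perfect square, so √166 ∉ Q(√214). By the tower law [K:Q] = [Q(√214,√166):Q(√214)] · [Q(√214):Q] = 2 · 2 = 4.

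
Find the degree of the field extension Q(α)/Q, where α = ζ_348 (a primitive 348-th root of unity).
[Q(α):Q] = 112

The minimal polynomial of ζ_348 over Q is the 348-th cyclotomic polynomial Φ_348(x), which is irreducible over Q and has degree φ(348) = 112. Hence [Q(α):Q] = φ(348) = 112.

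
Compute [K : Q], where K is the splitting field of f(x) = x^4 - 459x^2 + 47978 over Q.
[K : Q] = 4

Solving the quadratic in x^2: x^2 = (459 ± √(459^2 - 4·47978))/2 = (459 ± √18769)/2 = (459 ± 137)/2, giving x^2 = 298 or x^2 = 161. So f(x) = (x^2 - 298)(x^2 - 161) and the roots of f are ±√298, ±√161. Hence the splitting field is K = Q(√298, √161). Since 298 and 161 are distinct squarefree integers > 1, their product 47978 is not a perfect square, so √161 ∉ Q(√298). By the tower law [K:Q] = [Q(√298,√161):Q(√298)] · [Q(√298):Q] = 2 · 2 = 4.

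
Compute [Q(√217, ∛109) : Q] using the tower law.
[Q(√217, ∛109) : Q] = 6

Let L = Q(√217, ∛109). Since Q(√217) ⊂ L and [Q(√217):Q] = 2, the tower law gives 2 | [L:Q]. Likewise Q(∛109) ⊂ L with [Q(∛109):Q] = 3 (because 109 is not a perfect cube), so 3 | [L:Q]. As gcd(2,3) = 1, [L:Q] is divisible by 6. Conversely L is generated over Q by √217 and ∛109, so [L:Q] ≤ 2·3 = 6. Therefore [Q(√217, ∛109) : Q] = 6.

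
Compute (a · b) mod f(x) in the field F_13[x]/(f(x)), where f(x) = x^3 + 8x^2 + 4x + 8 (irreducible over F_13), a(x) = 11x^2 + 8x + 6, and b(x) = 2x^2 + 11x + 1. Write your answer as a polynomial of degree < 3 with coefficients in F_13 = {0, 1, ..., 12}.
a · b ≡ 10x^2 + 2x + 6 (mod f(x))

Multiply in F_13[x]: a(x)·b(x) = (11x^2 + 8x + 6)·(2x^2 + 11x + 1) = 9x^4 + 7x^3 + 7x^2 + 9x + 6. This has degree ≥ 3, so divide by f(x) over F_13: 9x^4 + 7x^3 + 7x^2 + 9x + 6 = (9x)·(x^3 + 8x^2 + 4x + 8) + (10x^2 + 2x + 6). Hence a·b ≡ 10x^2 + 2x + 6 (mod f). (F_13[x]/(f) is a field with 13^3 = 2197 elements since f is irreducible of degree 3.)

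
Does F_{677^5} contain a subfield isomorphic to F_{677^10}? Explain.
No: F_{677^10} is not a subfield of F_{677^5}

F_{p^m} embeds in F_{p^n} iff m | n. Here 10 ∤ 5 (since 5 = 0·10 + 5 with remainder 5 ≠ 0), so F_{677^10} is not a subfield of F_{677^5}. Equivalently: if it were, the tower law would give 10 = [F_{677^10}:F_677] dividing [F_{677^5}:F_677] = 5, contradiction.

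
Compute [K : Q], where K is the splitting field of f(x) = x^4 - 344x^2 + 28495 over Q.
[K : Q] = 4

Solving the quadratic in x^2: x^2 = (344 ± √(344^2 - 4·28495))/2 = (344 ± √4356)/2 = (344 ± 66)/2, giving x^2 = 139 or x^2 = 205. So f(x) = (x^2 - 139)(x^2 - 205) and the roots of f are ±√139, ±√205. Hence the splitting field is K = Q(√139, √205). Since 139 and 205 are distinct squarefree integers > 1, their product 28495 is not a perfect square, so √205 ∉ Q(√139). By the tower law [K:Q] = [Q(√139,√205):Q(√139)] · [Q(√139):Q] = 2 · 2 = 4.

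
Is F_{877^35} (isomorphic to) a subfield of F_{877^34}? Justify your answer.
No: F_{877^35} is not a subfield of F_{877^34}

F_{p^m} embeds in F_{p^n} iff m | n. Here 35 ∤ 34 (since 34 = 0·35 + 34 with remainder 34 ≠ 0), so F_{877^35} is not a subfield of F_{877^34}. Equivalently: if it were, the tower law would give 35 = [F_{877^35}:F_877] dividing [F_{877^34}:F_877] = 34, contradiction.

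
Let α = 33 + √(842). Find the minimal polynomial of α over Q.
m_α(x) = x^2 - 66x + 247

From α - 33 = √(842), squaring gives (α - 33)^2 = 842, i.e. α^2 - 66α + 1089 = 842, so α^2 - 66α + 247 = 0. The discriminant of x^2 - 66x + 247 is (-66)^2 - 4·(247) = 4356 - 988 = 3368, and 4·(842) is not a perfect square in Q since 842 is squarefree and ≠ 1. Hence x^2 - 66x + 247 is irreducible over Q and is the minimal polynomial of α.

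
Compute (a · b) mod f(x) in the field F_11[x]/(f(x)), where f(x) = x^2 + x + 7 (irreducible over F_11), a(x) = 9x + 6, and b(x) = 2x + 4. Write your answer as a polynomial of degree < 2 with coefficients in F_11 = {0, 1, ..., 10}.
a · b ≡ 8x + 8 (mod f(x))

Multiply in F_11[x]: a(x)·b(x) = (9x + 6)·(2x + 4) = 7x^2 + 4x + 2. This has degree ≥ 2, so divide by f(x) over F_11: 7x^2 + 4x + 2 = (7)·(x^2 + x + 7) + (8x + 8). Hence a·b ≡ 8x + 8 (mod f). (F_11[x]/(f) is a field with 11^2 = 121 elements since f is irreducible of degree 2.)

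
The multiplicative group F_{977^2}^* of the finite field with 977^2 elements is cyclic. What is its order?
|F_{977^2}^*| = 954528

F_{977^2} has 977^2 = 954529 elements; its multiplicative group consists of all nonzero elements, so |F_{977^2}^*| = 954529 - 1 = 954528. (It is cyclic since any finite subgroup of the multiplicative group of a field is cyclic.)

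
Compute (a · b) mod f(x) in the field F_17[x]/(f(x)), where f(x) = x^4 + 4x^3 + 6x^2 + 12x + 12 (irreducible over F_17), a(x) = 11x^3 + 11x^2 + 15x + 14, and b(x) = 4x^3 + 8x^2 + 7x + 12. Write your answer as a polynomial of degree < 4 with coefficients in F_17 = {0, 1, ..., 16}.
a · b ≡ 15x^3 + 3x^2 + 12x + 3 (mod f(x))

Multiply in F_17[x]: a(x)·b(x) = (11x^3 + 11x^2 + 15x + 14)·(4x^3 + 8x^2 + 7x + 12) = 10x^6 + 13x^5 + 4x^4 + 11x^3 + 9x^2 + 6x + 15. This has degree ≥ 4, so divide by f(x) over F_17: 10x^6 + 13x^5 + 4x^4 + 11x^3 + 9x^2 + 6x + 15 = (10x^2 + 7x + 1)·(x^4 + 4x^3 + 6x^2 + 12x + 12) + (15x^3 + 3x^2 + 12x + 3). Hence a·b ≡ 15x^3 + 3x^2 + 12x + 3 (mod f). (F_17[x]/(f) is a field with 17^4 = 83521 elements since f is irreducible of degree 4.)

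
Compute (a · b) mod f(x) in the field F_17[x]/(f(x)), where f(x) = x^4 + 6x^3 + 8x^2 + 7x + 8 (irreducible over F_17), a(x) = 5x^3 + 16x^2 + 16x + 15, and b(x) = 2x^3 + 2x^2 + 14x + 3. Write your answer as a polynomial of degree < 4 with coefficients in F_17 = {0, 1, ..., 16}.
a · b ≡ 15x^3 + 4x^2 + 16x + 7 (mod f(x))

Multiply in F_17[x]: a(x)·b(x) = (5x^3 + 16x^2 + 16x + 15)·(2x^3 + 2x^2 + 14x + 3) = 10x^6 + 8x^5 + 15x^4 + 12x^3 + 13x^2 + 3x + 11. This has degree ≥ 4, so divide by f(x) over F_17: 10x^6 + 8x^5 + 15x^4 + 12x^3 + 13x^2 + 3x + 11 = (10x^2 + 16x + 9)·(x^4 + 6x^3 + 8x^2 + 7x + 8) + (15x^3 + 4x^2 + 16x + 7). Hence a·b ≡ 15x^3 + 4x^2 + 16x + 7 (mod f). (F_17[x]/(f) is a field with 17^4 = 83521 elements since f is irreducible of degree 4.)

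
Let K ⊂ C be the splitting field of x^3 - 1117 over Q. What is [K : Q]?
[K : Q] = 6

The roots of x^3 - 1117 are ∛1117, ω∛1117, ω^2∛1117 where ω = e^(2πi/3) is a primitive cube root of unity, so K = Q(∛1117, ω). Now [Q(∛1117):Q] = 3 (since 1117 is not a perfect cube, x^3 - 1117 is irreducible) and [Q(ω):Q] = 2. Both 2 and 3 divide [K:Q], and [K:Q] ≤ 3·2 = 6, so [K:Q] = 6. (Equivalently: Q(∛1117) ⊂ R but ω ∉ R, so [K : Q(∛1117)] = 2.)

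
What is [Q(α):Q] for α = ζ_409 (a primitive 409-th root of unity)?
[Q(α):Q] = 408

The minimal polynomial of ζ_409 over Q is the 409-th cyclotomic polynomial Φ_409(x), which is irreducible over Q and has degree φ(409) = 408. Hence [Q(α):Q] = φ(409) = 408.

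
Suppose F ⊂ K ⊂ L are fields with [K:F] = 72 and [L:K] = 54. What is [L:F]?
[L:F] = 3888

The tower law says that for any tower of field extensions F ⊂ K ⊂ L with finite degrees, [L:F] = [L:K] · [K:F]. Here this gives [L:F] = 54 · 72 = 3888.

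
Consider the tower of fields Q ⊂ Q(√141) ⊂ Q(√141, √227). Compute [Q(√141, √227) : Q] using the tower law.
[Q(√141, √227) : Q] = 4

[Q(√141):Q] = 2 (min poly x^2 - 141, irreducible since 141 is squarefree > 1). For the top step, suppose √227 ∈ Q(√141), say √227 = c + d√141 with c, d ∈ Q. Squaring: 227 = c^2 + 141d^2 + 2cd√141. Since √141 ∉ Q this forces 2cd = 0. If d = 0 then √227 = c ∈ Q, contradicting 227 squarefree > 1. If c = 0 then 227 = 141d^2, so 141·227 = (141d)^2 is a perfect square in Q — but 141·227 = 32007 is not a perfect square (since 141 and 227 are distinct squarefree integers). Contradiction. Hence √227 ∉ Q(√141), so x^2 - 227 stays irreducible over Q(√141) and [Q(√141, √227) : Q(√141)] = 2. By the tower law, [Q(√141, √227) : Q] = 2 · 2 = 4.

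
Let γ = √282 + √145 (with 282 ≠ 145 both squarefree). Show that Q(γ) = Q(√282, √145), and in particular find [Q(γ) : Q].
[Q(γ) : Q] = 4 (equivalently, Q(γ) = Q(√282, √145))

Obviously Q(γ) ⊆ Q(√282, √145), and [Q(√282, √145):Q] = 4 (since 282, 145 are distinct squarefree integers > 1 with 40890 not a perfect square). To show equality we compute the minimal polynomial of γ. From γ = √282 + √145: γ^2 = 282 + 2√(40890) + 145 = 427 + 2√(40890), so γ^2 - 427 = 2√(40890); squaring, (γ^2 - 427)^2 = 4·40890, i.e. γ^4 - 854γ^2 + 182329 - 163560 = 0, i.e. γ^4 - 854γ^2 + 18769 = 0. So γ is a root of x^4 - 854x^2 + 18769. This polynomial is irreducible over Q: it has no rational root (each ±√282 ± √145 is irrational), and any factorization into two quadratics over Q would force √(40890) ∈ Q (pairing opposite roots) or √282, √145 ∈ Q (other pairings), all impossible. Hence [Q(γ):Q] = 4 = [Q(√282, √145):Q], so Q(γ) = Q(√282, √145).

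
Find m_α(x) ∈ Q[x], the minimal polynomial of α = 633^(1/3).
m_α(x) = x^3 - 633

α satisfies α^3 = 633, so x^3 - 633 annihilates α. By the rational root test, a rational root p/q (in lowest terms) of x^3 - 633 would satisfy p^3 = 633 q^3, forcing q = 1 and p^3 = 633; but 633 is not a perfect cube, contradiction. A monic cubic over Q with no rational root is irreducible (any nontrivial factorization would include a linear factor). Hence x^3 - 633 is the minimal polynomial of α, and in particular [Q(α):Q] = 3.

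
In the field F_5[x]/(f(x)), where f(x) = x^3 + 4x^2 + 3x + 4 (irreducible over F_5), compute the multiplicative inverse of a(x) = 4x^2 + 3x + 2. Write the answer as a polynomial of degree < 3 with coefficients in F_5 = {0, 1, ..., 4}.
a(x)^(-1) ≡ 4x^2 + 4x + 1 (mod f(x))

Since f is irreducible over F_5, F_5[x]/(f) is a field and a(x) ≠ 0 has an inverse. Apply the extended Euclidean algorithm to f(x) and a(x) in F_5[x]: f(x) = (4x + 3)·a(x) + (x + 3);  a(x) = (4x + 1)·(x + 3) + (4). The last nonzero remainder is the constant 4 = gcd(f, a) in F_5. Back-substituting through the division chain expresses 4 = s(x)·a(x) + t(x)·f(x) with s(x) ≡ x^2 + x + 4 (mod f), so (x^2 + x + 4)·a(x) ≡ 4 (mod f). Multiplying by 4^(-1) ≡ 4 in F_5 gives a(x)^(-1) ≡ 4·(x^2 + x + 4) ≡ 4x^2 + 4x + 1 (mod f). Check: (4x^2 + 3x + 2)·(4x^2 + 4x + 1) = x^4 + 3x^3 + 4x^2 + x + 2 ≡ 1 (mod x^3 + 4x^2 + 3x + 4).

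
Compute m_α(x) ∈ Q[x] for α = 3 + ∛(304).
m_α(x) = x^3 - 9x^2 + 27x - 331

Set β = α - 3 = ∛(304), so β^3 = 304. Then (α - 3)^3 - 304 = 0, i.e. α is a root of g(x) = (x - 3)^3 - 304 = x^3 - 9x^2 + 27x - 331. Since g(x) = h(x - 3) where h(x) = x^3 - 304, and h is irreducible over Q (because 304 is not a perfect cube, so h has no rational root, and a monic cubic with no rational root is irreducible), g is also irreducible (irreducibility is preserved under the substitution x → x - 3). Hence m_α(x) = x^3 - 9x^2 + 27x - 331.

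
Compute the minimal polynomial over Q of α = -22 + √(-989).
m_α(x) = x^2 + 44x + 1473

From α + 22 = √(-989), squaring gives (α + 22)^2 = -989, i.e. α^2 + 44α + 484 = -989, so α^2 + 44α + 1473 = 0. The discriminant of x^2 + 44x + 1473 is (44)^2 - 4·(1473) = 1936 - 5892 = -3956, and 4·(-989) is not a perfect square in Q since -989 is squarefree and ≠ 1. Hence x^2 + 44x + 1473 is irreducible over Q and is the minimal polynomial of α.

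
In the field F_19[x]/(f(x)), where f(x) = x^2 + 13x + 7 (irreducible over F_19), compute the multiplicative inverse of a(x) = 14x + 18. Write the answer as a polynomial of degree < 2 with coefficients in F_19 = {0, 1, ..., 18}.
a(x)^(-1) ≡ 11x + 4 (mod f(x))

Since f is irreducible over F_19, F_19[x]/(f) is a field and a(x) ≠ 0 has an inverse. Apply the extended Euclidean algorithm to f(x) and a(x) in F_19[x]: f(x) = (15x + 2)·a(x) + (9). The last nonzero remainder is the constant 9 = gcd(f, a) in F_19. Back-substituting through the division chain expresses 9 = s(x)·a(x) + t(x)·f(x) with s(x) ≡ 4x + 17 (mod f), so (4x + 17)·a(x) ≡ 9 (mod f). Multiplying by 9^(-1) ≡ 17 in F_19 gives a(x)^(-1) ≡ 17·(4x + 17) ≡ 11x + 4 (mod f). Check: (14x + 18)·(11x + 4) = 2x^2 + 7x + 15 ≡ 1 (mod x^2 + 13x + 7).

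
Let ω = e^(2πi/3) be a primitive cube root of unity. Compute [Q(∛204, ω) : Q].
[Q(∛204, ω) : Q] = 6

[Q(∛204):Q] = 3 (min poly x^3 - 204, irreducible since 204 is not a perfect cube). [Q(ω):Q] = 2 (min poly x^2 + x + 1). Since Q(∛204) ⊂ R and ω ∉ R, we have ω ∉ Q(∛204), so x^2 + x + 1 remains irreducible over Q(∛204) and [Q(∛204, ω) : Q(∛204)] = 2. By the tower law, [Q(∛204, ω) : Q] = 3 · 2 = 6. (In fact Q(∛204, ω) is the splitting field of x^3 - 204 over Q.)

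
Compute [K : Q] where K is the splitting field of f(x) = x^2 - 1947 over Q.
[K : Q] = 2

f(x) = x^2 - 1947 factors as (x - √1947)(x + √1947). The splitting field is K = Q(√1947). Since 1947 is squarefree and > 1, it is not a perfect square, so x^2 - 1947 is irreducible over Q and [Q(√1947) : Q] = 2. Hence [K : Q] = 2.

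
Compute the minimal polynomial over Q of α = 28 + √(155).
m_α(x) = x^2 - 56x + 629

From α - 28 = √(155), squaring gives (α - 28)^2 = 155, i.e. α^2 - 56α + 784 = 155, so α^2 - 56α + 629 = 0. The discriminant of x^2 - 56x + 629 is (-56)^2 - 4·(629) = 3136 - 2516 = 620, and 4·(155) is not a perfect square in Q since 155 is squarefree and ≠ 1. Hence x^2 - 56x + 629 is irreducible over Q and is the minimal polynomial of α.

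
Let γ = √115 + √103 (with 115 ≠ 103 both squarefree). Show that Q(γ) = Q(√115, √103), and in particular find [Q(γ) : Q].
[Q(γ) : Q] = 4 (equivalently, Q(γ) = Q(√115, √103))

Obviously Q(γ) ⊆ Q(√115, √103), and [Q(√115, √103):Q] = 4 (since 115, 103 are distinct squarefree integers > 1 with 11845 not a perfect square). To show equality we compute the minimal polynomial of γ. From γ = √115 + √103: γ^2 = 115 + 2√(11845) + 103 = 218 + 2√(11845), so γ^2 - 218 = 2√(11845); squaring, (γ^2 - 218)^2 = 4·11845, i.e. γ^4 - 436γ^2 + 47524 - 47380 = 0, i.e. γ^4 - 436γ^2 + 144 = 0. So γ is a root of x^4 - 436x^2 + 144. This polynomial is irreducible over Q: it has no rational root (each ±√115 ± √103 is irrational), and any factorization into two quadratics over Q would force √(11845) ∈ Q (pairing opposite roots) or √115, √103 ∈ Q (other pairings), all impossible. Hence [Q(γ):Q] = 4 = [Q(√115, √103):Q], so Q(γ) = Q(√115, √103).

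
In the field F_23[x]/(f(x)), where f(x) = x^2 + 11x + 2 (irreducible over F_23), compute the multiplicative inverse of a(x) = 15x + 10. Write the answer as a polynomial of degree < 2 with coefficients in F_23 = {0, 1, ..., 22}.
a(x)^(-1) ≡ 2x + 13 (mod f(x))

Since f is irreducible over F_23, F_23[x]/(f) is a field and a(x) ≠ 0 has an inverse. Apply the extended Euclidean algorithm to f(x) and a(x) in F_23[x]: f(x) = (20x + 15)·a(x) + (13). The last nonzero remainder is the constant 13 = gcd(f, a) in F_23. Back-substituting through the division chain expresses 13 = s(x)·a(x) + t(x)·f(x) with s(x) ≡ 3x + 8 (mod f), so (3x + 8)·a(x) ≡ 13 (mod f). Multiplying by 13^(-1) ≡ 16 in F_23 gives a(x)^(-1) ≡ 16·(3x + 8) ≡ 2x + 13 (mod f). Check: (15x + 10)·(2x + 13) = 7x^2 + 8x + 15 ≡ 1 (mod x^2 + 11x + 2).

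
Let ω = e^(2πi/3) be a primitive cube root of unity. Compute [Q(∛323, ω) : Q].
[Q(∛323, ω) : Q] = 6

[Q(∛323):Q] = 3 (min poly x^3 - 323, irreducible since 323 is not a perfect cube). [Q(ω):Q] = 2 (min poly x^2 + x + 1). Since Q(∛323) ⊂ R and ω ∉ R, we have ω ∉ Q(∛323), so x^2 + x + 1 remains irreducible over Q(∛323) and [Q(∛323, ω) : Q(∛323)] = 2. By the tower law, [Q(∛323, ω) : Q] = 3 · 2 = 6. (In fact Q(∛323, ω) is the splitting field of x^3 - 323 over Q.)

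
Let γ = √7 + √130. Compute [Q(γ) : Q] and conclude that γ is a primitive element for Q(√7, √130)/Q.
[Q(γ) : Q] = 4 (equivalently, Q(γ) = Q(√7, √130))

Obviously Q(γ) ⊆ Q(√7, √130), and [Q(√7, √130):Q] = 4 (since 7, 130 are distinct squarefree integers > 1 with 910 not a perfect square). To show equality we compute the minimal polynomial of γ. From γ = √7 + √130: γ^2 = 7 + 2√(910) + 130 = 137 + 2√(910), so γ^2 - 137 = 2√(910); squaring, (γ^2 - 137)^2 = 4·910, i.e. γ^4 - 274γ^2 + 18769 - 3640 = 0, i.e. γ^4 - 274γ^2 + 15129 = 0. So γ is a root of x^4 - 274x^2 + 15129. This polynomial is irreducible over Q: it has no rational root (each ±√7 ± √130 is irrational), and any factorization into two quadratics over Q would force √(910) ∈ Q (pairing opposite roots) or √7, √130 ∈ Q (other pairings), all impossible. Hence [Q(γ):Q] = 4 = [Q(√7, √130):Q], so Q(γ) = Q(√7, √130).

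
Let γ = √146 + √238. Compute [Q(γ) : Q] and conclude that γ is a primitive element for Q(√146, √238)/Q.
[Q(γ) : Q] = 4 (equivalently, Q(γ) = Q(√146, √238))

Obviously Q(γ) ⊆ Q(√146, √238), and [Q(√146, √238):Q] = 4 (since 146, 238 are distinct squarefree integers > 1 with 34748 not a perfect square). To show equality we compute the minimal polynomial of γ. From γ = √146 + √238: γ^2 = 146 + 2√(34748) + 238 = 384 + 2√(34748), so γ^2 - 384 = 2√(34748); squaring, (γ^2 - 384)^2 = 4·34748, i.e. γ^4 - 768γ^2 + 147456 - 138992 = 0, i.e. γ^4 - 768γ^2 + 8464 = 0. So γ is a root of x^4 - 768x^2 + 8464. This polynomial is irreducible over Q: it has no rational root (each ±√146 ± √238 is irrational), and any factorization into two quadratics over Q would force √(34748) ∈ Q (pairing opposite roots) or √146, √238 ∈ Q (other pairings), all impossible. Hence [Q(γ):Q] = 4 = [Q(√146, √238):Q], so Q(γ) = Q(√146, √238).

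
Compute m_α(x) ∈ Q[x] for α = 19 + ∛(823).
m_α(x) = x^3 - 57x^2 + 1083x - 7682

Set β = α - 19 = ∛(823), so β^3 = 823. Then (α - 19)^3 - 823 = 0, i.e. α is a root of g(x) = (x - 19)^3 - 823 = x^3 - 57x^2 + 1083x - 7682. Since g(x) = h(x - 19) where h(x) = x^3 - 823, and h is irreducible over Q (because 823 is not a perfect cube, so h has no rational root, and a monic cubic with no rational root is irreducible), g is also irreducible (irreducibility is preserved under the substitution x → x - 19). Hence m_α(x) = x^3 - 57x^2 + 1083x - 7682.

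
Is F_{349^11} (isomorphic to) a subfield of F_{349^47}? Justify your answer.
No: F_{349^11} is not a subfield of F_{349^47}

F_{p^m} embeds in F_{p^n} iff m | n. Here 11 ∤ 47 (since 47 = 4·11 + 3 with remainder 3 ≠ 0), so F_{349^11} is not a subfield of F_{349^47}. Equivalently: if it were, the tower law would give 11 = [F_{349^11}:F_349] dividing [F_{349^47}:F_349] = 47, contradiction.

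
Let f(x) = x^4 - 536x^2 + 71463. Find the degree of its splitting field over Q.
[K : Q] = 4

Solving the quadratic in x^2: x^2 = (536 ± √(536^2 - 4·71463))/2 = (536 ± √1444)/2 = (536 ± 38)/2, giving x^2 = 287 or x^2 = 249. So f(x) = (x^2 - 287)(x^2 - 249) and the roots of f are ±√287, ±√249. Hence the splitting field is K = Q(√287, √249). Since 287 and 249 are distinct squarefree integers > 1, their product 71463 is not a perfect square, so √249 ∉ Q(√287). By the tower law [K:Q] = [Q(√287,√249):Q(√287)] · [Q(√287):Q] = 2 · 2 = 4.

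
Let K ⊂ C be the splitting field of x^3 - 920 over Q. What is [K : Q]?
[K : Q] = 6

The roots of x^3 - 920 are ∛920, ω∛920, ω^2∛920 where ω = e^(2πi/3) is a primitive cube root of unity, so K = Q(∛920, ω). Now [Q(∛920):Q] = 3 (since 920 is not a perfect cube, x^3 - 920 is irreducible) and [Q(ω):Q] = 2. Both 2 and 3 divide [K:Q], and [K:Q] ≤ 3·2 = 6, so [K:Q] = 6. (Equivalently: Q(∛920) ⊂ R but ω ∉ R, so [K : Q(∛920)] = 2.)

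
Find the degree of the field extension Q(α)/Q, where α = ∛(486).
[Q(α):Q] = 3

The minimal polynomial of α is x^3 - 486, irreducible over Q since 486 is not a perfect cube (so x^3 - 486 has no rational root). Hence [Q(α):Q] = deg(m_α) = 3.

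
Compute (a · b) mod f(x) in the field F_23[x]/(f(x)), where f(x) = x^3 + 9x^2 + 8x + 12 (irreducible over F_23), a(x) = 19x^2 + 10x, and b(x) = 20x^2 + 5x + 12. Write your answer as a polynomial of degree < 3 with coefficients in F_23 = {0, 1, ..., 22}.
a · b ≡ 17x^2 + 21x + 10 (mod f(x))

Multiply in F_23[x]: a(x)·b(x) = (19x^2 + 10x)·(20x^2 + 5x + 12) = 12x^4 + 19x^3 + 2x^2 + 5x. This has degree ≥ 3, so divide by f(x) over F_23: 12x^4 + 19x^3 + 2x^2 + 5x = (12x + 3)·(x^3 + 9x^2 + 8x + 12) + (17x^2 + 21x + 10). Hence a·b ≡ 17x^2 + 21x + 10 (mod f). (F_23[x]/(f) is a field with 23^3 = 12167 elements since f is irreducible of degree 3.)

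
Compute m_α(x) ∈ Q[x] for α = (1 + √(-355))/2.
m_α(x) = x^2 - x + 89

From 2α - 1 = √(-355), squaring gives (2α - 1)^2 = -355, i.e. 4α^2 - 4α + 1 = -355, so α^2 - α + (1 + 355)/4 = 0. Since -355 ≡ 1 (mod 4), (1 + 355)/4 = 89 ∈ Z. The polynomial x^2 - x + 89 has discriminant 1 - 4·(89) = -355, which is not a perfect square in Q (d = -355 is squarefree and ≠ 1), so x^2 - x + 89 is irreducible over Q. It is the minimal polynomial of α.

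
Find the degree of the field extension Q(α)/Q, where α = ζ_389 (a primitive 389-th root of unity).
[Q(α):Q] = 388

The minimal polynomial of ζ_389 over Q is the 389-th cyclotomic polynomial Φ_389(x), which is irreducible over Q and has degree φ(389) = 388. Hence [Q(α):Q] = φ(389) = 388.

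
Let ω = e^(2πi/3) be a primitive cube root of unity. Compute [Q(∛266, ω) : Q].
[Q(∛266, ω) : Q] = 6

[Q(∛266):Q] = 3 (min poly x^3 - 266, irreducible since 266 is not a perfect cube). [Q(ω):Q] = 2 (min poly x^2 + x + 1). Since Q(∛266) ⊂ R and ω ∉ R, we have ω ∉ Q(∛266), so x^2 + x + 1 remains irreducible over Q(∛266) and [Q(∛266, ω) : Q(∛266)] = 2. By the tower law, [Q(∛266, ω) : Q] = 3 · 2 = 6. (In fact Q(∛266, ω) is the splitting field of x^3 - 266 over Q.)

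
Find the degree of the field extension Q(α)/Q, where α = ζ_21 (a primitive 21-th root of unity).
[Q(α):Q] = 12

The minimal polynomial of ζ_21 over Q is the 21-th cyclotomic polynomial Φ_21(x), which is irreducible over Q and has degree φ(21) = 12. Hence [Q(α):Q] = φ(21) = 12.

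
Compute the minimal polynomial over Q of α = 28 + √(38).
m_α(x) = x^2 - 56x + 746

From α - 28 = √(38), squaring gives (α - 28)^2 = 38, i.e. α^2 - 56α + 784 = 38, so α^2 - 56α + 746 = 0. The discriminant of x^2 - 56x + 746 is (-56)^2 - 4·(746) = 3136 - 2984 = 152, and 4·(38) is not a perfect square in Q since 38 is squarefree and ≠ 1. Hence x^2 - 56x + 746 is irreducible over Q and is the minimal polynomial of α.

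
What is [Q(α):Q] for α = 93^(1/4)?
[Q(α):Q] = 4

α is a root of x^4 - 93. By Eisenstein's criterion at the prime p = 3 (which divides the constant term 93 but p^2 = 9 does not, since 93 is squarefree), x^4 - 93 is irreducible over Q. Hence [Q(α):Q] = 4.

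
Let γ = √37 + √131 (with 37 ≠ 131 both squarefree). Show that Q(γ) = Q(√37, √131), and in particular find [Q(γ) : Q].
[Q(γ) : Q] = 4 (equivalently, Q(γ) = Q(√37, √131))

Obviously Q(γ) ⊆ Q(√37, √131), and [Q(√37, √131):Q] = 4 (since 37, 131 are distinct squarefree integers > 1 with 4847 not a perfect square). To show equality we compute the minimal polynomial of γ. From γ = √37 + √131: γ^2 = 37 + 2√(4847) + 131 = 168 + 2√(4847), so γ^2 - 168 = 2√(4847); squaring, (γ^2 - 168)^2 = 4·4847, i.e. γ^4 - 336γ^2 + 28224 - 19388 = 0, i.e. γ^4 - 336γ^2 + 8836 = 0. So γ is a root of x^4 - 336x^2 + 8836. This polynomial is irreducible over Q: it has no rational root (each ±√37 ± √131 is irrational), and any factorization into two quadratics over Q would force √(4847) ∈ Q (pairing opposite roots) or √37, √131 ∈ Q (other pairings), all impossible. Hence [Q(γ):Q] = 4 = [Q(√37, √131):Q], so Q(γ) = Q(√37, √131).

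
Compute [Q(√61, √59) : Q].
[Q(√61, √59) : Q] = 4

[Q(√61):Q] = 2 (min poly x^2 - 61, irreducible since 61 is squarefree > 1). For the top step, suppose √59 ∈ Q(√61), say √59 = c + d√61 with c, d ∈ Q. Squaring: 59 = c^2 + 61d^2 + 2cd√61. Since √61 ∉ Q this forces 2cd = 0. If d = 0 then √59 = c ∈ Q, contradicting 59 squarefree > 1. If c = 0 then 59 = 61d^2, so 61·59 = (61d)^2 is a perfect square in Q — but 61·59 = 3599 is not a perfect square (since 61 and 59 are distinct squarefree integers). Contradiction. Hence √59 ∉ Q(√61), so x^2 - 59 stays irreducible over Q(√61) and [Q(√61, √59) : Q(√61)] = 2. By the tower law, [Q(√61, √59) : Q] = 2 · 2 = 4.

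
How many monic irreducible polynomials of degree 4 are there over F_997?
There are 247013224518 monic irreducible polynomials of degree 4 over F_997

Each element of F_{997^4} that lies in no proper subfield is a root of exactly one monic irreducible of degree 4 over F_997, and each such polynomial has 4 distinct roots in F_{997^4}. By Möbius inversion the count is N_997(4) = (1/4) Σ_{d|4} μ(4/d) · 997^d = (1/4)(μ(4)·997^1 + μ(2)·997^2 + μ(1)·997^4) = 988052898072/4 = 247013224518.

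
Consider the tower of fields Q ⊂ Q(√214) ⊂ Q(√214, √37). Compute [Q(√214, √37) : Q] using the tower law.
[Q(√214, √37) : Q] = 4

[Q(√214):Q] = 2 (min poly x^2 - 214, irreducible since 214 is squarefree > 1). For the top step, suppose √37 ∈ Q(√214), say √37 = c + d√214 with c, d ∈ Q. Squaring: 37 = c^2 + 214d^2 + 2cd√214. Since √214 ∉ Q this forces 2cd = 0. If d = 0 then √37 = c ∈ Q, contradicting 37 squarefree > 1. If c = 0 then 37 = 214d^2, so 214·37 = (214d)^2 is a perfect square in Q — but 214·37 = 7918 is not a perfect square (since 214 and 37 are distinct squarefree integers). Contradiction. Hence √37 ∉ Q(√214), so x^2 - 37 stays irreducible over Q(√214) and [Q(√214, √37) : Q(√214)] = 2. By the tower law, [Q(√214, √37) : Q] = 2 · 2 = 4.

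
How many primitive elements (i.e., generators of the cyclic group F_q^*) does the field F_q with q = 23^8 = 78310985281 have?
There are φ(78310985280) = 18626150400 primitive elements

F_q^* is cyclic of order q - 1 = 78310985280. A cyclic group of order m has exactly φ(m) generators. Here m = 78310985280 = 2^6 · 3 · 5 · 11 · 53 · 139921, so the number of primitive elements is φ(78310985280) = 18626150400.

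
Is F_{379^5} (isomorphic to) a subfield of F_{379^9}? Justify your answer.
No: F_{379^5} is not a subfield of F_{379^9}

F_{p^m} embeds in F_{p^n} iff m | n. Here 5 ∤ 9 (since 9 = 1·5 + 4 with remainder 4 ≠ 0), so F_{379^5} is not a subfield of F_{379^9}. Equivalently: if it were, the tower law would give 5 = [F_{379^5}:F_379] dividing [F_{379^9}:F_379] = 9, contradiction.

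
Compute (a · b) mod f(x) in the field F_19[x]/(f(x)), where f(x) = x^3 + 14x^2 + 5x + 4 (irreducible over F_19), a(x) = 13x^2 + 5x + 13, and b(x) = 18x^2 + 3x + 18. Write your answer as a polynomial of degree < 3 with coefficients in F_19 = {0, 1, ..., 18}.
a · b ≡ 13x^2 + 13x + 16 (mod f(x))

Multiply in F_19[x]: a(x)·b(x) = (13x^2 + 5x + 13)·(18x^2 + 3x + 18) = 6x^4 + 15x^3 + 8x^2 + 15x + 6. This has degree ≥ 3, so divide by f(x) over F_19: 6x^4 + 15x^3 + 8x^2 + 15x + 6 = (6x + 7)·(x^3 + 14x^2 + 5x + 4) + (13x^2 + 13x + 16). Hence a·b ≡ 13x^2 + 13x + 16 (mod f). (F_19[x]/(f) is a field with 19^3 = 6859 elements since f is irreducible of degree 3.)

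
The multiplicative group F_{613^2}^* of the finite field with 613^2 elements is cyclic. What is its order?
|F_{613^2}^*| = 375768

F_{613^2} has 613^2 = 375769 elements; its multiplicative group consists of all nonzero elements, so |F_{613^2}^*| = 375769 - 1 = 375768. (It is cyclic since any finite subgroup of the multiplicative group of a field is cyclic.)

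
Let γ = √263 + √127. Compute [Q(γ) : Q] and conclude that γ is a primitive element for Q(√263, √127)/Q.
[Q(γ) : Q] = 4 (equivalently, Q(γ) = Q(√263, √127))

Obviously Q(γ) ⊆ Q(√263, √127), and [Q(√263, √127):Q] = 4 (since 263, 127 are distinct squarefree integers > 1 with 33401 not a perfect square). To show equality we compute the minimal polynomial of γ. From γ = √263 + √127: γ^2 = 263 + 2√(33401) + 127 = 390 + 2√(33401), so γ^2 - 390 = 2√(33401); squaring, (γ^2 - 390)^2 = 4·33401, i.e. γ^4 - 780γ^2 + 152100 - 133604 = 0, i.e. γ^4 - 780γ^2 + 18496 = 0. So γ is a root of x^4 - 780x^2 + 18496. This polynomial is irreducible over Q: it has no rational root (each ±√263 ± √127 is irrational), and any factorization into two quadratics over Q would force √(33401) ∈ Q (pairing opposite roots) or √263, √127 ∈ Q (other pairings), all impossible. Hence [Q(γ):Q] = 4 = [Q(√263, √127):Q], so Q(γ) = Q(√263, √127).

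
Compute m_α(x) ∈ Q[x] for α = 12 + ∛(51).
m_α(x) = x^3 - 36x^2 + 432x - 1779

Set β = α - 12 = ∛(51), so β^3 = 51. Then (α - 12)^3 - 51 = 0, i.e. α is a root of g(x) = (x - 12)^3 - 51 = x^3 - 36x^2 + 432x - 1779. Since g(x) = h(x - 12) where h(x) = x^3 - 51, and h is irreducible over Q (because 51 is not a perfect cube, so h has no rational root, and a monic cubic with no rational root is irreducible), g is also irreducible (irreducibility is preserved under the substitution x → x - 12). Hence m_α(x) = x^3 - 36x^2 + 432x - 1779.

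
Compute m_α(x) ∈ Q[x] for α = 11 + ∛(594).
m_α(x) = x^3 - 33x^2 + 363x - 1925

Set β = α - 11 = ∛(594), so β^3 = 594. Then (α - 11)^3 - 594 = 0, i.e. α is a root of g(x) = (x - 11)^3 - 594 = x^3 - 33x^2 + 363x - 1925. Since g(x) = h(x - 11) where h(x) = x^3 - 594, and h is irreducible over Q (because 594 is not a perfect cube, so h has no rational root, and a monic cubic with no rational root is irreducible), g is also irreducible (irreducibility is preserved under the substitution x → x - 11). Hence m_α(x) = x^3 - 33x^2 + 363x - 1925.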